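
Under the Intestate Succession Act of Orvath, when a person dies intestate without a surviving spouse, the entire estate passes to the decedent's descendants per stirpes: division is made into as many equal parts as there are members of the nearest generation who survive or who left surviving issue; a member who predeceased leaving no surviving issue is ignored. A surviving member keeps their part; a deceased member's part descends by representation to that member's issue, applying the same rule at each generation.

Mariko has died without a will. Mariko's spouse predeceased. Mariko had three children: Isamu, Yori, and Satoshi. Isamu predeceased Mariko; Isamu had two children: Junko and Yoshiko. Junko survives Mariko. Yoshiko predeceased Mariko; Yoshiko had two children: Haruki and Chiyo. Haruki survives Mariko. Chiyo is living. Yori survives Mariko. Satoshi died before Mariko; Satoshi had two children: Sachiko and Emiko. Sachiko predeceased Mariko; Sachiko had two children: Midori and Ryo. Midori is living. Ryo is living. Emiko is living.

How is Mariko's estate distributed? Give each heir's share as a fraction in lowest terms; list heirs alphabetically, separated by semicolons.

Chiyo 1/12; Emiko 1/6; Haruki 1/12; Junko 1/6; Midori 1/12; Ryo 1/12; Yori 1/3

There is no surviving spouse, so the entire estate passes to Mariko's descendants per stirpes.
The estate is divided into 3 equal shares of 1/3 among Isamu, Yori, Satoshi.
Isamu predeceased; the 1/3 allotted to Isamu's branch passes to Isamu's issue by representation.
The 1/3 is divided into 2 equal shares of 1/6 among Junko, Yoshiko.
Junko is living and takes 1/6.
Yoshiko predeceased; the 1/6 allotted to Yoshiko's branch passes to Yoshiko's issue by representation.
The 1/6 is divided into 2 equal shares of 1/12 among Haruki, Chiyo.
Haruki is living and takes 1/12.
Chiyo is living and takes 1/12.
Yori is living and takes 1/3.
Satoshi predeceased; the 1/3 allotted to Satoshi's branch passes to Satoshi's issue by representation.
The 1/3 is divided into 2 equal shares of 1/6 among Sachiko, Emiko.
Sachiko predeceased; the 1/6 allotted to Sachiko's branch passes to Sachiko's issue by representation.
The 1/6 is divided into 2 equal shares of 1/12 among Midori, Ryo.
Midori is living and takes 1/12.
Ryo is living and takes 1/12.
Emiko is living and takes 1/6.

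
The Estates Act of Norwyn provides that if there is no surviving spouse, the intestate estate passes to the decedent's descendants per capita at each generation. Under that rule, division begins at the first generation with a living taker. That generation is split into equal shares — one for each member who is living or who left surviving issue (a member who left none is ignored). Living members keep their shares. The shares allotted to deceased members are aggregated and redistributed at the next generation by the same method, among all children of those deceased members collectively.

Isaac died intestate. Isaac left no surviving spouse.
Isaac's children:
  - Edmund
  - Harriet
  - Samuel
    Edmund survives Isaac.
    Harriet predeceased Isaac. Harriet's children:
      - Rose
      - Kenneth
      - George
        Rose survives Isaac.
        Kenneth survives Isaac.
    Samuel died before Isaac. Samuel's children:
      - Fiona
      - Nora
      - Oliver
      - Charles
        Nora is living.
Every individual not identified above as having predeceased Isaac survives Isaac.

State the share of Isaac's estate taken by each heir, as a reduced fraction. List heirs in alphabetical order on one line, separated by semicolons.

Charles 2/21; Edmund 1/3; Fiona 2/21; George 2/21; Kenneth 2/21; Nora 2/21; Oliver 2/21; Rose 2/21

There is no surviving spouse, so the entire estate passes to Isaac's descendants per capita at each generation.
At generation 1 (Edmund, Harriet, Samuel) there are 3 shares of (1)/3 = 1/3 each.
Living: Edmund — each takes 1/3.
Deceased: Harriet and Samuel. Their combined 2/3 is pooled and carried to generation 2.
At generation 2 (Rose, Kenneth, George, Fiona, Nora, Oliver, Charles) there are 7 shares of (2/3)/7 = 2/21 each.
Living: Rose, Kenneth, George, Fiona, Nora, Oliver, and Charles — each takes 2/21.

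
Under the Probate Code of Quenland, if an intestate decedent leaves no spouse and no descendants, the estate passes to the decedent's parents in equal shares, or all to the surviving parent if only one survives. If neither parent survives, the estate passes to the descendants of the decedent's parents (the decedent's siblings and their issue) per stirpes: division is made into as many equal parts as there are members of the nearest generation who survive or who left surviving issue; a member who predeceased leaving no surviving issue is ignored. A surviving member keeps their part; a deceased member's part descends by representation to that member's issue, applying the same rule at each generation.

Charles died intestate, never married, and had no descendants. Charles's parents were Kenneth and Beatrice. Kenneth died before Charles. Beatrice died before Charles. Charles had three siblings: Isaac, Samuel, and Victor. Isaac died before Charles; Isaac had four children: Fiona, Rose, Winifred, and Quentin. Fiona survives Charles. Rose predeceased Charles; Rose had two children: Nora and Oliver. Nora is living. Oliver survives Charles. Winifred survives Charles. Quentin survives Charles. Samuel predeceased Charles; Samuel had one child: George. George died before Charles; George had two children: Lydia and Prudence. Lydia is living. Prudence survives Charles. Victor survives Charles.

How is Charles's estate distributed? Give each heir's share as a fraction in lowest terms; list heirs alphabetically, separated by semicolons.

Neither parent survives and there are no descendants, so the estate passes to Charles's siblings and their issue per stirpes.
The estate is divided into 3 equal shares of 1/3 among Isaac, Samuel, Victor.
Isaac predeceased; the 1/3 allotted to Isaac's branch passes to Isaac's issue by representation.
The 1/3 is divided into 4 equal shares of 1/12 among Fiona, Rose, Winifred, Quentin.
Fiona is living and takes 1/12.
Rose predeceased; the 1/12 allotted to Rose's branch passes to Rose's issue by representation.
The 1/12 is divided into 2 equal shares of 1/24 among Nora, Oliver.
Nora is living and takes 1/24.
Oliver is living and takes 1/24.
Winifred is living and takes 1/12.
Quentin is living and takes 1/12.
Samuel predeceased; the 1/3 allotted to Samuel's branch passes to Samuel's issue by representation.
George's line is the sole branch at this level, so the full 1/3 passes to George's issue by representation.
The 1/3 is divided into 2 equal shares of 1/6 among Lydia, Prudence.
Lydia is living and takes 1/6.
Prudence is living and takes 1/6.
Victor is living and takes 1/3.

Fiona 1/12; Lydia 1/6; Nora 1/24; Oliver 1/24; Prudence 1/6; Quentin 1/12; Victor 1/3; Winifred 1/12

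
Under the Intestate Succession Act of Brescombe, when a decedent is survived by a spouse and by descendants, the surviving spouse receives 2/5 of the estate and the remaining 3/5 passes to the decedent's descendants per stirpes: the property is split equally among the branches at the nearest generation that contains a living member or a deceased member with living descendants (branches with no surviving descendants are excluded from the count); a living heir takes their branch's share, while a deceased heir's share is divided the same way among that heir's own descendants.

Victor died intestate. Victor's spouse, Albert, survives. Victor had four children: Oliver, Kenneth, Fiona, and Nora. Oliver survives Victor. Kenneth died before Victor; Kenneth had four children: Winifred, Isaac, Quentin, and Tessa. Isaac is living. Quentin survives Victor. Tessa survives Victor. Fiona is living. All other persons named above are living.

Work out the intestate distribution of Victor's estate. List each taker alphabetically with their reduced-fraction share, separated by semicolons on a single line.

Albert 2/5; Fiona 3/20; Isaac 3/80; Nora 3/20; Oliver 3/20; Quentin 3/80; Tessa 3/80; Winifred 3/80

Albert, as surviving spouse, takes 2/5.
The remaining 3/5 passes to Victor's descendants per stirpes.
The 3/5 is divided into 4 equal shares of 3/20 among Oliver, Kenneth, Fiona, Nora.
Oliver is living and takes 3/20.
Kenneth predeceased; the 3/20 allotted to Kenneth's branch passes to Kenneth's issue by representation.
The 3/20 is divided into 4 equal shares of 3/80 among Winifred, Isaac, Quentin, Tessa.
Winifred is living and takes 3/80.
Isaac is living and takes 3/80.
Quentin is living and takes 3/80.
Tessa is living and takes 3/80.
Fiona is living and takes 3/20.
Nora is living and takes 3/20.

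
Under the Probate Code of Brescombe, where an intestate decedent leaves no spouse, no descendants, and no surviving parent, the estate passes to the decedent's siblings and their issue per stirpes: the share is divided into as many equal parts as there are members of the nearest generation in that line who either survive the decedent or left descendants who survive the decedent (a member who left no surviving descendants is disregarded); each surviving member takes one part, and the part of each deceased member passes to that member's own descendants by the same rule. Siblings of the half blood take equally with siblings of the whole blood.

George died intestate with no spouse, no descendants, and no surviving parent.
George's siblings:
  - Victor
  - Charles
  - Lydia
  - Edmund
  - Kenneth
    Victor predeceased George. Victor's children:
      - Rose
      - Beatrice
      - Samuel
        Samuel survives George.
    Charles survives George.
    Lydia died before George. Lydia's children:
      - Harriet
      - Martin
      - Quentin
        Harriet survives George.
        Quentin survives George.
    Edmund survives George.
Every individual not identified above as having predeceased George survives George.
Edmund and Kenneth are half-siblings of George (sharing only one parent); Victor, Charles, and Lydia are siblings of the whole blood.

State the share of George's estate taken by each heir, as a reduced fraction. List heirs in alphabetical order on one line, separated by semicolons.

Beatrice 1/15; Charles 1/5; Edmund 1/5; Harriet 1/15; Kenneth 1/5; Martin 1/15; Quentin 1/15; Rose 1/15; Samuel 1/15

No spouse, descendants, or parent survives, so the estate passes to George's siblings per stirpes.
Half-blood and whole-blood siblings take equally under the stated rule.
The estate is divided into 5 equal shares of 1/5 among Victor, Charles, Lydia, Edmund, Kenneth.
Victor predeceased; the 1/5 allotted to Victor's branch passes to Victor's issue by representation.
The 1/5 is divided into 3 equal shares of 1/15 among Rose, Beatrice, Samuel.
Rose is living and takes 1/15.
Beatrice is living and takes 1/15.
Samuel is living and takes 1/15.
Charles is living and takes 1/5.
Lydia predeceased; the 1/5 allotted to Lydia's branch passes to Lydia's issue by representation.
The 1/5 is divided into 3 equal shares of 1/15 among Harriet, Martin, Quentin.
Harriet is living and takes 1/15.
Martin is living and takes 1/15.
Quentin is living and takes 1/15.
Edmund is living and takes 1/5.
Kenneth is living and takes 1/5.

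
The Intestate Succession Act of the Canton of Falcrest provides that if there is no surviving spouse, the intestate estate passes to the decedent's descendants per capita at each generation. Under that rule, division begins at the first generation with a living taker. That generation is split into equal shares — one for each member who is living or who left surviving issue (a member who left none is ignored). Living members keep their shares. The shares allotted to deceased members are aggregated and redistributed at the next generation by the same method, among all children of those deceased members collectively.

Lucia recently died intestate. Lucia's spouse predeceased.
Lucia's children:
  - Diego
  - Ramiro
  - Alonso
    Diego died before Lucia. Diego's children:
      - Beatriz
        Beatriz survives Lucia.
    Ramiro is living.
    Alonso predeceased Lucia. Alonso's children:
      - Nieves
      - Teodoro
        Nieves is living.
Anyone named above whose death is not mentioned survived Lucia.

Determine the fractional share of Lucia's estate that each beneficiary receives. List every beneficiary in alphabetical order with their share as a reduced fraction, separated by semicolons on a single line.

There is no surviving spouse, so the entire estate passes to Lucia's descendants per capita at each generation.
At generation 1 (Diego, Ramiro, Alonso) there are 3 shares of (1)/3 = 1/3 each.
Living: Ramiro — each takes 1/3.
Deceased: Diego and Alonso. Their combined 2/3 is pooled and carried to generation 2.
At generation 2 (Beatriz, Nieves, Teodoro) there are 3 shares of (2/3)/3 = 2/9 each.
Living: Beatriz, Nieves, and Teodoro — each takes 2/9.

Beatriz 2/9; Nieves 2/9; Ramiro 1/3; Teodoro 2/9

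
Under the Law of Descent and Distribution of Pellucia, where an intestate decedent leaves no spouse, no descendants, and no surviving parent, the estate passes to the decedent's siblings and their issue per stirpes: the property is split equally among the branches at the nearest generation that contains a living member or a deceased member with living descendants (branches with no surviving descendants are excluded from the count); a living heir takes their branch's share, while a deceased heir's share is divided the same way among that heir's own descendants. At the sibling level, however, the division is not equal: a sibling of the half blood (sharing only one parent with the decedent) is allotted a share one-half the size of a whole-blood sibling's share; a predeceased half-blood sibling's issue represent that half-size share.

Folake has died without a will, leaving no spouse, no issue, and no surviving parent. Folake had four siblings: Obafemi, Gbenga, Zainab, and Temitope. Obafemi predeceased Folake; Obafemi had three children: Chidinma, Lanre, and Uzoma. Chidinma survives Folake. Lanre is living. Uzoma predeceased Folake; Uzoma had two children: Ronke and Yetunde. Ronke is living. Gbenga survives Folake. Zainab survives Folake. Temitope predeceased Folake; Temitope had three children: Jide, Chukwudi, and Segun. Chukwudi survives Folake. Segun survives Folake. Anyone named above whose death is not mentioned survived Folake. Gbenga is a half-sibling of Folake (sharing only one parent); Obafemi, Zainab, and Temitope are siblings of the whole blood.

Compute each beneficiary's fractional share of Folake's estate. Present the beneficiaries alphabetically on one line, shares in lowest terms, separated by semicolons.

No spouse, descendants, or parent survives, so the estate passes to Folake's siblings per stirpes.
Half-blood siblings count for one-half the weight of whole-blood siblings at the initial division.
Dividing 1 in proportion to weights (total weight 7/2): Obafemi (weight 1) → 2/7; Gbenga (weight 1/2) → 1/7; Zainab (weight 1) → 2/7; Temitope (weight 1) → 2/7.
Obafemi predeceased; the 2/7 allotted to Obafemi's branch passes to Obafemi's issue by representation.
The 2/7 is divided into 3 equal shares of 2/21 among Chidinma, Lanre, Uzoma.
Chidinma is living and takes 2/21.
Lanre is living and takes 2/21.
Uzoma predeceased; the 2/21 allotted to Uzoma's branch passes to Uzoma's issue by representation.
The 2/21 is divided into 2 equal shares of 1/21 among Ronke, Yetunde.
Ronke is living and takes 1/21.
Yetunde is living and takes 1/21.
Gbenga is living and takes 1/7.
Zainab is living and takes 2/7.
Temitope predeceased; the 2/7 allotted to Temitope's branch passes to Temitope's issue by representation.
The 2/7 is divided into 3 equal shares of 2/21 among Jide, Chukwudi, Segun.
Jide is living and takes 2/21.
Chukwudi is living and takes 2/21.
Segun is living and takes 2/21.

Chidinma 2/21; Chukwudi 2/21; Gbenga 1/7; Jide 2/21; Lanre 2/21; Ronke 1/21; Segun 2/21; Yetunde 1/21; Zainab 2/7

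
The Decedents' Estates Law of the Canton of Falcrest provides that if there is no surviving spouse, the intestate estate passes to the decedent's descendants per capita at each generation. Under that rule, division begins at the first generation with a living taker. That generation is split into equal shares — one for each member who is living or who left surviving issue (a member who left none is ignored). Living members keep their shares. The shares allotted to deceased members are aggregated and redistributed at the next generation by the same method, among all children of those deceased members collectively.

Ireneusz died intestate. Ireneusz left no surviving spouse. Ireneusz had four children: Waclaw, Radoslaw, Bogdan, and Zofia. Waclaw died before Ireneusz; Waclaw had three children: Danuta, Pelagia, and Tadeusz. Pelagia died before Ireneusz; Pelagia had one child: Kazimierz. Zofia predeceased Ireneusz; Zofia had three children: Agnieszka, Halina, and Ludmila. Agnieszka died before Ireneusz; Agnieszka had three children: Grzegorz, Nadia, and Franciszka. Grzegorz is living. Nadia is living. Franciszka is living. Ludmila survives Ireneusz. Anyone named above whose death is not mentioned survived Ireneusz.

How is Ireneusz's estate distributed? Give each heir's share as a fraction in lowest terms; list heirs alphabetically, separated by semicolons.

Bogdan 1/4; Danuta 1/12; Franciszka 1/24; Grzegorz 1/24; Halina 1/12; Kazimierz 1/24; Ludmila 1/12; Nadia 1/24; Radoslaw 1/4; Tadeusz 1/12

There is no surviving spouse, so the entire estate passes to Ireneusz's descendants per capita at each generation.
At generation 1 (Waclaw, Radoslaw, Bogdan, Zofia) there are 4 shares of (1)/4 = 1/4 each.
Living: Radoslaw and Bogdan — each takes 1/4.
Deceased: Waclaw and Zofia. Their combined 1/2 is pooled and carried to generation 2.
At generation 2 (Danuta, Pelagia, Tadeusz, Agnieszka, Halina, Ludmila) there are 6 shares of (1/2)/6 = 1/12 each.
Living: Danuta, Tadeusz, Halina, and Ludmila — each takes 1/12.
Deceased: Pelagia and Agnieszka. Their combined 1/6 is pooled and carried to generation 3.
At generation 3 (Kazimierz, Grzegorz, Nadia, Franciszka) there are 4 shares of (1/6)/4 = 1/24 each.
Living: Kazimierz, Grzegorz, Nadia, and Franciszka — each takes 1/24.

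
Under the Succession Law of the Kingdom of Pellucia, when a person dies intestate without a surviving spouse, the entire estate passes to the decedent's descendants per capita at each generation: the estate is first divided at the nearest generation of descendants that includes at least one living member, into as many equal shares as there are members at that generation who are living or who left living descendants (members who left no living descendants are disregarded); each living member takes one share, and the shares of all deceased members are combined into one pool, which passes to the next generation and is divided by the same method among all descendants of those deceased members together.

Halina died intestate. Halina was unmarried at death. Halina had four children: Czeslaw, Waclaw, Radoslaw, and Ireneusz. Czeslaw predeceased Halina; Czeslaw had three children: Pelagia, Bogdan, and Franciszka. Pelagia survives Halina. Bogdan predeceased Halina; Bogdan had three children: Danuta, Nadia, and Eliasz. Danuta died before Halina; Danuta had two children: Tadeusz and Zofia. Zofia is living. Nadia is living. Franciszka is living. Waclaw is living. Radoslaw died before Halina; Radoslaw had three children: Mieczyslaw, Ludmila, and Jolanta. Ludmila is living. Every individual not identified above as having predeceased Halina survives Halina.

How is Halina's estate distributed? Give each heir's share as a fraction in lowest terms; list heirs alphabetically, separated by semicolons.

There is no surviving spouse, so the entire estate passes to Halina's descendants per capita at each generation.
At generation 1 (Czeslaw, Waclaw, Radoslaw, Ireneusz) there are 4 shares of (1)/4 = 1/4 each.
Living: Waclaw and Ireneusz — each takes 1/4.
Deceased: Czeslaw and Radoslaw. Their combined 1/2 is pooled and carried to generation 2.
At generation 2 (Pelagia, Bogdan, Franciszka, Mieczyslaw, Ludmila, Jolanta) there are 6 shares of (1/2)/6 = 1/12 each.
Living: Pelagia, Franciszka, Mieczyslaw, Ludmila, and Jolanta — each takes 1/12.
Deceased: Bogdan. That 1/12 share is carried to generation 3.
At generation 3 (Danuta, Nadia, Eliasz) there are 3 shares of (1/12)/3 = 1/36 each.
Living: Nadia and Eliasz — each takes 1/36.
Deceased: Danuta. That 1/36 share is carried to generation 4.
At generation 4 (Tadeusz, Zofia) there are 2 shares of (1/36)/2 = 1/72 each.
Living: Tadeusz and Zofia — each takes 1/72.

Eliasz 1/36; Franciszka 1/12; Ireneusz 1/4; Jolanta 1/12; Ludmila 1/12; Mieczyslaw 1/12; Nadia 1/36; Pelagia 1/12; Tadeusz 1/72; Waclaw 1/4; Zofia 1/72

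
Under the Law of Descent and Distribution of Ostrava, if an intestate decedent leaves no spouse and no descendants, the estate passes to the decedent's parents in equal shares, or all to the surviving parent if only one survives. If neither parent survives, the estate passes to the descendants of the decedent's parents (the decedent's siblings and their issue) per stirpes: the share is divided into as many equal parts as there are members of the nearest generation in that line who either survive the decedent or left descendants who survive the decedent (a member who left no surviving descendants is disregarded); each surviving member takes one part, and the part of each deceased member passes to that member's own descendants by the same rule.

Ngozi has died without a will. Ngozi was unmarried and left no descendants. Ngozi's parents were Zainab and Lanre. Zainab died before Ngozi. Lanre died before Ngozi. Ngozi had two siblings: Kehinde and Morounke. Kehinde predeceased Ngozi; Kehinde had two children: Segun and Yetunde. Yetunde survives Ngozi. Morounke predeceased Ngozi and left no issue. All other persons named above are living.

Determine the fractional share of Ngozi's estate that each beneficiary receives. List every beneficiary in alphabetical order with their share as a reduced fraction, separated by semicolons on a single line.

Neither parent survives and there are no descendants, so the estate passes to Ngozi's siblings and their issue per stirpes.
Morounke left no surviving issue, so that branch lapses and is disregarded.
Kehinde's line is the sole branch at this level, so the full 1 passes to Kehinde's issue by representation.
The estate is divided into 2 equal shares of 1/2 among Segun, Yetunde.
Segun is living and takes 1/2.
Yetunde is living and takes 1/2.

Segun 1/2; Yetunde 1/2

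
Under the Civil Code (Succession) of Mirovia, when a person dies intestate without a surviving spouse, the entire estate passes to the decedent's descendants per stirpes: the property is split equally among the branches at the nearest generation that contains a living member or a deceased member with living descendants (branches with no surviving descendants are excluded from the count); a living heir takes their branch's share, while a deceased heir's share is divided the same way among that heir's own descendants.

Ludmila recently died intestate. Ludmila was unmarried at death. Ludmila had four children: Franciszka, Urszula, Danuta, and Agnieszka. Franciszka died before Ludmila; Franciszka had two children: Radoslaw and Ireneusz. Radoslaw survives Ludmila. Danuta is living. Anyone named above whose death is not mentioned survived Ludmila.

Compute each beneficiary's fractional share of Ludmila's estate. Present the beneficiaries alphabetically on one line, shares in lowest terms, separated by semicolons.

There is no surviving spouse, so the entire estate passes to Ludmila's descendants per stirpes.
The estate is divided into 4 equal shares of 1/4 among Franciszka, Urszula, Danuta, Agnieszka.
Franciszka predeceased; the 1/4 allotted to Franciszka's branch passes to Franciszka's issue by representation.
The 1/4 is divided into 2 equal shares of 1/8 among Radoslaw, Ireneusz.
Radoslaw is living and takes 1/8.
Ireneusz is living and takes 1/8.
Urszula is living and takes 1/4.
Danuta is living and takes 1/4.
Agnieszka is living and takes 1/4.

Agnieszka 1/4; Danuta 1/4; Ireneusz 1/8; Radoslaw 1/8; Urszula 1/4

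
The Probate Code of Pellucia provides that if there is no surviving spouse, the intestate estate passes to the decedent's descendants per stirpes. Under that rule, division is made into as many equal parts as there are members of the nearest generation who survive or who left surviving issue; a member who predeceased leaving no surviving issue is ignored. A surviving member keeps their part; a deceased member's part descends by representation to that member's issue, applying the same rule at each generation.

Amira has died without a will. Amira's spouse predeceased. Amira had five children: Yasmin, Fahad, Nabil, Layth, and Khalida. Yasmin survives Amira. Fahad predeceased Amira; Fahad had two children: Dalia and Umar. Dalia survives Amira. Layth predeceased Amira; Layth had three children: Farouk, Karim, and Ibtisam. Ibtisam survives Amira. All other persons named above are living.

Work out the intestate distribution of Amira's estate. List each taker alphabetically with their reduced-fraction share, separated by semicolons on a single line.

There is no surviving spouse, so the entire estate passes to Amira's descendants per stirpes.
The estate is divided into 5 equal shares of 1/5 among Yasmin, Fahad, Nabil, Layth, Khalida.
Yasmin is living and takes 1/5.
Fahad predeceased; the 1/5 allotted to Fahad's branch passes to Fahad's issue by representation.
The 1/5 is divided into 2 equal shares of 1/10 among Dalia, Umar.
Dalia is living and takes 1/10.
Umar is living and takes 1/10.
Nabil is living and takes 1/5.
Layth predeceased; the 1/5 allotted to Layth's branch passes to Layth's issue by representation.
The 1/5 is divided into 3 equal shares of 1/15 among Farouk, Karim, Ibtisam.
Farouk is living and takes 1/15.
Karim is living and takes 1/15.
Ibtisam is living and takes 1/15.
Khalida is living and takes 1/5.

Dalia 1/10; Farouk 1/15; Ibtisam 1/15; Karim 1/15; Khalida 1/5; Nabil 1/5; Umar 1/10; Yasmin 1/5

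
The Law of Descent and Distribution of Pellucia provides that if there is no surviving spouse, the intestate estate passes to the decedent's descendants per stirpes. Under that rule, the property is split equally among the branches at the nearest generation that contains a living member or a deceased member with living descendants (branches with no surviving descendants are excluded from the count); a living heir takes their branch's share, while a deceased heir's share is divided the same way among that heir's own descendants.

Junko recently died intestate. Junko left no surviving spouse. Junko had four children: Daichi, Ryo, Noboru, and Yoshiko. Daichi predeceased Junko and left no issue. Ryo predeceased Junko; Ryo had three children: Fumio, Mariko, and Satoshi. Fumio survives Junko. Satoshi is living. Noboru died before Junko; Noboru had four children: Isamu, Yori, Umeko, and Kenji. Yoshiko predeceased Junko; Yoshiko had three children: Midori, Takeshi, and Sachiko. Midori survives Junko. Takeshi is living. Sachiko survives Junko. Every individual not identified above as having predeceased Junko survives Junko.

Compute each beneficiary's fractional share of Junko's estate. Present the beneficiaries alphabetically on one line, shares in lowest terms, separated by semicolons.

Fumio 1/9; Isamu 1/12; Kenji 1/12; Mariko 1/9; Midori 1/9; Sachiko 1/9; Satoshi 1/9; Takeshi 1/9; Umeko 1/12; Yori 1/12

There is no surviving spouse, so the entire estate passes to Junko's descendants per stirpes.
Daichi left no surviving issue, so that branch lapses and is disregarded.
The estate is divided into 3 equal shares of 1/3 among Ryo, Noboru, Yoshiko.
Ryo predeceased; the 1/3 allotted to Ryo's branch passes to Ryo's issue by representation.
The 1/3 is divided into 3 equal shares of 1/9 among Fumio, Mariko, Satoshi.
Fumio is living and takes 1/9.
Mariko is living and takes 1/9.
Satoshi is living and takes 1/9.
Noboru predeceased; the 1/3 allotted to Noboru's branch passes to Noboru's issue by representation.
The 1/3 is divided into 4 equal shares of 1/12 among Isamu, Yori, Umeko, Kenji.
Isamu is living and takes 1/12.
Yori is living and takes 1/12.
Umeko is living and takes 1/12.
Kenji is living and takes 1/12.
Yoshiko predeceased; the 1/3 allotted to Yoshiko's branch passes to Yoshiko's issue by representation.
The 1/3 is divided into 3 equal shares of 1/9 among Midori, Takeshi, Sachiko.
Midori is living and takes 1/9.
Takeshi is living and takes 1/9.
Sachiko is living and takes 1/9.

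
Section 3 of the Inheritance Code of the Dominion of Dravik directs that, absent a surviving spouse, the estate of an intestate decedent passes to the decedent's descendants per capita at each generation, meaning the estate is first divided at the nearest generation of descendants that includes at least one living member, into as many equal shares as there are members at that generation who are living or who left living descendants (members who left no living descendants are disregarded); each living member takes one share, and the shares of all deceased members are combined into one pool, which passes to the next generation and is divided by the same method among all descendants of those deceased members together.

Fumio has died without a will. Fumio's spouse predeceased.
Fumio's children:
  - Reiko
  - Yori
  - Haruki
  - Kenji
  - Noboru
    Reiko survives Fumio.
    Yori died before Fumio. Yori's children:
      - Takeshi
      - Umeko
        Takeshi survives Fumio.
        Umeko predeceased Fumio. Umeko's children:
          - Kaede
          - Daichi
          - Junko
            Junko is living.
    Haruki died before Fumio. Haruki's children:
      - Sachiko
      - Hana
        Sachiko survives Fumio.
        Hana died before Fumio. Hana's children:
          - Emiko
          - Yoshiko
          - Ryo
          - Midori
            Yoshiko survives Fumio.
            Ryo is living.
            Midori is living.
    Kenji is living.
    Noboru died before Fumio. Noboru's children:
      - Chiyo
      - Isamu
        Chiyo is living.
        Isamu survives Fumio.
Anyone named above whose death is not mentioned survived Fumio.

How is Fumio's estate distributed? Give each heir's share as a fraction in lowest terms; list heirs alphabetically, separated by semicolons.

Chiyo 1/10; Daichi 1/35; Emiko 1/35; Isamu 1/10; Junko 1/35; Kaede 1/35; Kenji 1/5; Midori 1/35; Reiko 1/5; Ryo 1/35; Sachiko 1/10; Takeshi 1/10; Yoshiko 1/35

There is no surviving spouse, so the entire estate passes to Fumio's descendants per capita at each generation.
At generation 1 (Reiko, Yori, Haruki, Kenji, Noboru) there are 5 shares of (1)/5 = 1/5 each.
Living: Reiko and Kenji — each takes 1/5.
Deceased: Yori, Haruki, and Noboru. Their combined 3/5 is pooled and carried to generation 2.
At generation 2 (Takeshi, Umeko, Sachiko, Hana, Chiyo, Isamu) there are 6 shares of (3/5)/6 = 1/10 each.
Living: Takeshi, Sachiko, Chiyo, and Isamu — each takes 1/10.
Deceased: Umeko and Hana. Their combined 1/5 is pooled and carried to generation 3.
At generation 3 (Kaede, Daichi, Junko, Emiko, Yoshiko, Ryo, Midori) there are 7 shares of (1/5)/7 = 1/35 each.
Living: Kaede, Daichi, Junko, Emiko, Yoshiko, Ryo, and Midori — each takes 1/35.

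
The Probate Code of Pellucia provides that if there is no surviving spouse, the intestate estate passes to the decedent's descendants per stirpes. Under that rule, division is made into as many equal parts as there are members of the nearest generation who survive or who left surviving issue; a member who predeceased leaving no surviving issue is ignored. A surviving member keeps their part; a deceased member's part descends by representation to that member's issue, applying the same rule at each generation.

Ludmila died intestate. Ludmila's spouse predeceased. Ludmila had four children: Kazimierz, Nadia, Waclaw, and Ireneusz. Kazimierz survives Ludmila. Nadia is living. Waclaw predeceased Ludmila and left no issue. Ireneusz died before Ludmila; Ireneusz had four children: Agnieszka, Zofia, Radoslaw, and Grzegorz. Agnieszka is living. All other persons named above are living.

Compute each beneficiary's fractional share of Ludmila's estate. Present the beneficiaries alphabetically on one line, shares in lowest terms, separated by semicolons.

There is no surviving spouse, so the entire estate passes to Ludmila's descendants per stirpes.
Waclaw left no surviving issue, so that branch lapses and is disregarded.
The estate is divided into 3 equal shares of 1/3 among Kazimierz, Nadia, Ireneusz.
Kazimierz is living and takes 1/3.
Nadia is living and takes 1/3.
Ireneusz predeceased; the 1/3 allotted to Ireneusz's branch passes to Ireneusz's issue by representation.
The 1/3 is divided into 4 equal shares of 1/12 among Agnieszka, Zofia, Radoslaw, Grzegorz.
Agnieszka is living and takes 1/12.
Zofia is living and takes 1/12.
Radoslaw is living and takes 1/12.
Grzegorz is living and takes 1/12.

Agnieszka 1/12; Grzegorz 1/12; Kazimierz 1/3; Nadia 1/3; Radoslaw 1/12; Zofia 1/12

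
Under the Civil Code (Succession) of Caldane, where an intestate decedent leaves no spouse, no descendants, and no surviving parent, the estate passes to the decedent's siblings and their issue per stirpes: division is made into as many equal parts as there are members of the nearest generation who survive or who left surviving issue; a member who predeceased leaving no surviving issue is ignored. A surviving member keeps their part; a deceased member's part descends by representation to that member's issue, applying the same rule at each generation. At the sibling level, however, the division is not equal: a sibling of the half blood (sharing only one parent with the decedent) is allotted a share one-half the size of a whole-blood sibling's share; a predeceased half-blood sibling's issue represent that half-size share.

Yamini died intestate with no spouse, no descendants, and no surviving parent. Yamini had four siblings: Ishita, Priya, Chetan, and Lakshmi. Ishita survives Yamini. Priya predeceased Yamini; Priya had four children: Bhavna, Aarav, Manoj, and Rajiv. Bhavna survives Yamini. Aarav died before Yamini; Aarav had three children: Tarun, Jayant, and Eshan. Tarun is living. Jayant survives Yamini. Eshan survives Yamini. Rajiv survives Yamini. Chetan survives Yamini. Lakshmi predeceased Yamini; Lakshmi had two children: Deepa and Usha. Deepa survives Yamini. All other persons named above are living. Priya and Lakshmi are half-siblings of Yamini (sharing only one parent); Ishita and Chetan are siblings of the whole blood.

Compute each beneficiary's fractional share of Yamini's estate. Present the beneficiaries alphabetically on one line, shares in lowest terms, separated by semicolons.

Bhavna 1/24; Chetan 1/3; Deepa 1/12; Eshan 1/72; Ishita 1/3; Jayant 1/72; Manoj 1/24; Rajiv 1/24; Tarun 1/72; Usha 1/12

No spouse, descendants, or parent survives, so the estate passes to Yamini's siblings per stirpes.
Half-blood siblings count for one-half the weight of whole-blood siblings at the initial division.
Dividing 1 in proportion to weights (total weight 3): Ishita (weight 1) → 1/3; Priya (weight 1/2) → 1/6; Chetan (weight 1) → 1/3; Lakshmi (weight 1/2) → 1/6.
Ishita is living and takes 1/3.
Priya predeceased; the 1/6 allotted to Priya's branch passes to Priya's issue by representation.
The 1/6 is divided into 4 equal shares of 1/24 among Bhavna, Aarav, Manoj, Rajiv.
Bhavna is living and takes 1/24.
Aarav predeceased; the 1/24 allotted to Aarav's branch passes to Aarav's issue by representation.
The 1/24 is divided into 3 equal shares of 1/72 among Tarun, Jayant, Eshan.
Tarun is living and takes 1/72.
Jayant is living and takes 1/72.
Eshan is living and takes 1/72.
Manoj is living and takes 1/24.
Rajiv is living and takes 1/24.
Chetan is living and takes 1/3.
Lakshmi predeceased; the 1/6 allotted to Lakshmi's branch passes to Lakshmi's issue by representation.
The 1/6 is divided into 2 equal shares of 1/12 among Deepa, Usha.
Deepa is living and takes 1/12.
Usha is living and takes 1/12.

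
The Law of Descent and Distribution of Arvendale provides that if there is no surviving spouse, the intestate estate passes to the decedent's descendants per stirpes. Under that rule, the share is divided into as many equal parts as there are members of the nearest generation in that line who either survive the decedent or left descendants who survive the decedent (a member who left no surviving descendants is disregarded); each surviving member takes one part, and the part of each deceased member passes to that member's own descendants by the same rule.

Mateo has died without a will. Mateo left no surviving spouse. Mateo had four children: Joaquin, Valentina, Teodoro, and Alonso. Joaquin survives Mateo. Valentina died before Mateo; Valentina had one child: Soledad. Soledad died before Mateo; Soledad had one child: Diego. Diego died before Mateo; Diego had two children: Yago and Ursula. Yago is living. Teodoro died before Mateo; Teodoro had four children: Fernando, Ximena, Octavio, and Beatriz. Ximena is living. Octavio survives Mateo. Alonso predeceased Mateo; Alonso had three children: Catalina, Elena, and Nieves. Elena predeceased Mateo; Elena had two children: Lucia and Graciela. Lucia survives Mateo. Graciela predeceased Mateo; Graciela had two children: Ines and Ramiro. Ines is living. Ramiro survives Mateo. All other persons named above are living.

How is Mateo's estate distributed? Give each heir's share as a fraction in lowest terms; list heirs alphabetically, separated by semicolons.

Beatriz 1/16; Catalina 1/12; Fernando 1/16; Ines 1/48; Joaquin 1/4; Lucia 1/24; Nieves 1/12; Octavio 1/16; Ramiro 1/48; Ursula 1/8; Ximena 1/16; Yago 1/8

There is no surviving spouse, so the entire estate passes to Mateo's descendants per stirpes.
The estate is divided into 4 equal shares of 1/4 among Joaquin, Valentina, Teodoro, Alonso.
Joaquin is living and takes 1/4.
Valentina predeceased; the 1/4 allotted to Valentina's branch passes to Valentina's issue by representation.
Soledad's line is the sole branch at this level, so the full 1/4 passes to Soledad's issue by representation.
Diego's line is the sole branch at this level, so the full 1/4 passes to Diego's issue by representation.
The 1/4 is divided into 2 equal shares of 1/8 among Yago, Ursula.
Yago is living and takes 1/8.
Ursula is living and takes 1/8.
Teodoro predeceased; the 1/4 allotted to Teodoro's branch passes to Teodoro's issue by representation.
The 1/4 is divided into 4 equal shares of 1/16 among Fernando, Ximena, Octavio, Beatriz.
Fernando is living and takes 1/16.
Ximena is living and takes 1/16.
Octavio is living and takes 1/16.
Beatriz is living and takes 1/16.
Alonso predeceased; the 1/4 allotted to Alonso's branch passes to Alonso's issue by representation.
The 1/4 is divided into 3 equal shares of 1/12 among Catalina, Elena, Nieves.
Catalina is living and takes 1/12.
Elena predeceased; the 1/12 allotted to Elena's branch passes to Elena's issue by representation.
The 1/12 is divided into 2 equal shares of 1/24 among Lucia, Graciela.
Lucia is living and takes 1/24.
Graciela predeceased; the 1/24 allotted to Graciela's branch passes to Graciela's issue by representation.
The 1/24 is divided into 2 equal shares of 1/48 among Ines, Ramiro.
Ines is living and takes 1/48.
Ramiro is living and takes 1/48.
Nieves is living and takes 1/12.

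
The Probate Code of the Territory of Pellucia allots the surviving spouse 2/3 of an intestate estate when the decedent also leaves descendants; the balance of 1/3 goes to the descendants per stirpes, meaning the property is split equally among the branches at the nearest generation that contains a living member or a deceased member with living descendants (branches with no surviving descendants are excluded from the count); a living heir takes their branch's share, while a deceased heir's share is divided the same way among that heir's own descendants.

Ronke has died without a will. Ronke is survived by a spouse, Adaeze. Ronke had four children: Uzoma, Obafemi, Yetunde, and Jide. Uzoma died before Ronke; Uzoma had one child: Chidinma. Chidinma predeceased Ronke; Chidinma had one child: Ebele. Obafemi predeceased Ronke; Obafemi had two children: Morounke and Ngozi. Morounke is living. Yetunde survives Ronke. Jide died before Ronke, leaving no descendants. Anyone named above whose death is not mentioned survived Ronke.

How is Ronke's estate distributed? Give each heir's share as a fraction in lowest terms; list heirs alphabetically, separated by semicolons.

Adaeze, as surviving spouse, takes 2/3.
The remaining 1/3 passes to Ronke's descendants per stirpes.
Jide left no surviving issue, so that branch lapses and is disregarded.
The 1/3 is divided into 3 equal shares of 1/9 among Uzoma, Obafemi, Yetunde.
Uzoma predeceased; the 1/9 allotted to Uzoma's branch passes to Uzoma's issue by representation.
Chidinma's line is the sole branch at this level, so the full 1/9 passes to Chidinma's issue by representation.
Ebele is the sole taker at this level and receives the full 1/9.
Obafemi predeceased; the 1/9 allotted to Obafemi's branch passes to Obafemi's issue by representation.
The 1/9 is divided into 2 equal shares of 1/18 among Morounke, Ngozi.
Morounke is living and takes 1/18.
Ngozi is living and takes 1/18.
Yetunde is living and takes 1/9.

Adaeze 2/3; Ebele 1/9; Morounke 1/18; Ngozi 1/18; Yetunde 1/9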